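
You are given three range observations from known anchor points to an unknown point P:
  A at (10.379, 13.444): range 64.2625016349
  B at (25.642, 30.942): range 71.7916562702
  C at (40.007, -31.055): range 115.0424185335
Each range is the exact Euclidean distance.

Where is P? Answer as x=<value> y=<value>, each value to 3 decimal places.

x=-44.273 y=47.250

eq1: (x − 10.379)² + (y − 13.444)² = 64.2625016349²
eq2: (x − 25.642)² + (y − 30.942)² = 71.7916562702²
eq3: (x − 40.007)² + (y + 31.055)² = 115.0424185335²
eq3−eq1, eq3−eq2 (x²,y² cancel):
  -59.256·x + 88.998·y = 6828.580649
  -28.730·x + 123.994·y = 7130.662606
det = -59.256·123.994 − 88.998·-28.730 = -4790.475924
x = (6828.580649·123.994 − 88.998·7130.662606) / -4790.475924 = -44.272912
y = (-59.256·7130.662606 − 6828.580649·-28.730) / -4790.475924 = 47.249882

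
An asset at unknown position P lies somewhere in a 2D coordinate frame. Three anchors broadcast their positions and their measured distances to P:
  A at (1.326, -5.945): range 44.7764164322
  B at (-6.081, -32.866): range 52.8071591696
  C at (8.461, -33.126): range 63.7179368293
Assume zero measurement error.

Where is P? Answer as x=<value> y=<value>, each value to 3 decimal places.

x=-41.827 y=6.003

eq1: (x − 1.326)² + (y + 5.945)² = 44.7764164322²
eq2: (x + 6.081)² + (y + 32.866)² = 52.8071591696²
eq3: (x − 8.461)² + (y + 33.126)² = 63.7179368293²
eq3−eq2, eq3−eq1 (x²,y² cancel):
  -29.084·x + 0.520·y = 1219.611534
  -14.270·x + 54.362·y = 923.228909
det = -29.084·54.362 − 0.520·-14.270 = -1573.644008
x = (1219.611534·54.362 − 0.520·923.228909) / -1573.644008 = -41.826768
y = (-29.084·923.228909 − 1219.611534·-14.270) / -1573.644008 = 6.003475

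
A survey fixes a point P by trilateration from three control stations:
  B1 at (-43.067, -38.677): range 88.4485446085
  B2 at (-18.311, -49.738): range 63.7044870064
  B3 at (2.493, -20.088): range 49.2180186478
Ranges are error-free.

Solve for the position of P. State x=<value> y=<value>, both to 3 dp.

x=45.184 y=-44.580

eq1: (x + 43.067)² + (y + 38.677)² = 88.4485446085²
eq2: (x + 18.311)² + (y + 49.738)² = 63.7044870064²
eq3: (x − 2.493)² + (y + 20.088)² = 49.2180186478²
eq1−eq3, eq1−eq2 (x²,y² cancel):
  91.120·x + 37.178·y = 2459.797659
  49.512·x − 22.122·y = 3223.367926
det = 91.120·-22.122 − 37.178·49.512 = -3856.513776
x = (2459.797659·-22.122 − 37.178·3223.367926) / -3856.513776 = 45.184337
y = (91.120·3223.367926 − 2459.797659·49.512) / -3856.513776 = -44.580104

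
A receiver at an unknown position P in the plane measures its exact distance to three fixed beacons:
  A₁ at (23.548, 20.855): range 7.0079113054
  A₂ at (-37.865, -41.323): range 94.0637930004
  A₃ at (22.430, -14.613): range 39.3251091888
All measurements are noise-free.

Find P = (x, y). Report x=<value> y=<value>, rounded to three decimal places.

eq1: (x − 23.548)² + (y − 20.855)² = 7.0079113054²
eq2: (x + 37.865)² + (y + 41.323)² = 94.0637930004²
eq3: (x − 22.430)² + (y + 14.613)² = 39.3251091888²
eq1−eq3, eq1−eq2 (x²,y² cancel):
  -2.236·x − 70.936·y = -1770.148052
  -122.826·x − 124.356·y = -6646.977108
det = -2.236·-124.356 − -70.936·-122.826 = -8434.725120
x = (-1770.148052·-124.356 − -70.936·-6646.977108) / -8434.725120 = 29.803157
y = (-2.236·-6646.977108 − -1770.148052·-122.826) / -8434.725120 = 24.014720

x=29.803 y=24.015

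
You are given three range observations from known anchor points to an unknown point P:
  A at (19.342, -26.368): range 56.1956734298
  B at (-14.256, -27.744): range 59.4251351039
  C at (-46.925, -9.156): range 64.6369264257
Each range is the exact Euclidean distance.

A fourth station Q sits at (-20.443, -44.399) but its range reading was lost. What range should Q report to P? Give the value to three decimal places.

77.191

eq1: (x − 19.342)² + (y + 26.368)² = 56.1956734298²
eq2: (x + 14.256)² + (y + 27.744)² = 59.4251351039²
eq3: (x + 46.925)² + (y + 9.156)² = 64.6369264257²
eq1−eq2, eq1−eq3 (x²,y² cancel):
  -67.196·x − 2.752·y = -469.814286
  -132.534·x + 34.424·y = 196.425027
det = -67.196·34.424 − -2.752·-132.534 = -2677.888672
x = (-469.814286·34.424 − -2.752·196.425027) / -2677.888672 = 5.837556
y = (-67.196·196.425027 − -469.814286·-132.534) / -2677.888672 = 28.180911
|P − Q| = √((5.837556 − -20.443)² + (28.180911 − -44.399)²) = 77.191393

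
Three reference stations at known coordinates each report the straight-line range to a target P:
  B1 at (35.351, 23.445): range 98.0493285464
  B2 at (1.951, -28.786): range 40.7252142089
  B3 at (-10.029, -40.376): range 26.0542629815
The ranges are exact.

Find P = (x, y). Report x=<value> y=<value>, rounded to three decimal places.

x=-35.832 y=-43.984

eq1: (x − 35.351)² + (y − 23.445)² = 98.0493285464²
eq2: (x − 1.951)² + (y + 28.786)² = 40.7252142089²
eq3: (x + 10.029)² + (y + 40.376)² = 26.0542629815²
eq3−eq1, eq3−eq2 (x²,y² cancel):
  90.760·x + 127.642·y = -8866.287200
  23.960·x + 23.180·y = -1878.080473
det = 90.760·23.180 − 127.642·23.960 = -954.485520
x = (-8866.287200·23.180 − 127.642·-1878.080473) / -954.485520 = -35.832299
y = (90.760·-1878.080473 − -8866.287200·23.960) / -954.485520 = -43.983546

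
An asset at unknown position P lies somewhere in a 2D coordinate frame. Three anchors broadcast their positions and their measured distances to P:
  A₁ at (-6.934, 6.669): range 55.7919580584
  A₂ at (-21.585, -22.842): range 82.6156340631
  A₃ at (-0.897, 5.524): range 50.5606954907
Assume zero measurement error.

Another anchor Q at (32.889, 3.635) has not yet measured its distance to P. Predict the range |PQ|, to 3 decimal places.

24.957

eq1: (x + 6.934)² + (y − 6.669)² = 55.7919580584²
eq2: (x + 21.585)² + (y + 22.842)² = 82.6156340631²
eq3: (x + 0.897)² + (y − 5.524)² = 50.5606954907²
eq2−eq1, eq2−eq3 (x²,y² cancel):
  29.302·x + 59.022·y = 2817.487136
  41.376·x + 56.732·y = 3312.609059
det = 29.302·56.732 − 59.022·41.376 = -779.733208
x = (2817.487136·56.732 − 59.022·3312.609059) / -779.733208 = 45.752998
y = (29.302·3312.609059 − 2817.487136·41.376) / -779.733208 = 25.021734
|P − Q| = √((45.752998 − 32.889)² + (25.021734 − 3.635)²) = 24.957461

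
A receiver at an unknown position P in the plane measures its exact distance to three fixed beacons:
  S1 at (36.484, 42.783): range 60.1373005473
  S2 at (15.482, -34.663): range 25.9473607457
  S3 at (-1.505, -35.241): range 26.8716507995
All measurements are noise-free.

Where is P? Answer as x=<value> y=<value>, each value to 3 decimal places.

eq1: (x − 36.484)² + (y − 42.783)² = 60.1373005473²
eq2: (x − 15.482)² + (y + 34.663)² = 25.9473607457²
eq3: (x + 1.505)² + (y + 35.241)² = 26.8716507995²
eq2−eq1, eq2−eq3 (x²,y² cancel):
  42.004·x + 154.892·y = -1222.977935
  -33.974·x − 1.156·y = -245.842874
det = 42.004·-1.156 − 154.892·-33.974 = 5213.744184
x = (-1222.977935·-1.156 − 154.892·-245.842874) / 5213.744184 = 7.574759
y = (42.004·-245.842874 − -1222.977935·-33.974) / 5213.744184 = -9.949824

x=7.575 y=-9.950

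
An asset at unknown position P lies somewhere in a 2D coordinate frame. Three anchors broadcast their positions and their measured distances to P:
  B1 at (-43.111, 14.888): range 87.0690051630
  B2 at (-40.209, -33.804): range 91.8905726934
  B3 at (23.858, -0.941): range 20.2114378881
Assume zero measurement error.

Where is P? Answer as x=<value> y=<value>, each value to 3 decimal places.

eq1: (x + 43.111)² + (y − 14.888)² = 87.0690051630²
eq2: (x + 40.209)² + (y + 33.804)² = 91.8905726934²
eq3: (x − 23.858)² + (y + 0.941)² = 20.2114378881²
eq3−eq2, eq3−eq1 (x²,y² cancel):
  -128.134·x − 65.726·y = -5845.990676
  -133.938·x + 31.658·y = -5662.388219
det = -128.134·31.658 − -65.726·-133.938 = -12859.675160
x = (-5845.990676·31.658 − -65.726·-5662.388219) / -12859.675160 = 43.332238
y = (-128.134·-5662.388219 − -5845.990676·-133.938) / -12859.675160 = 4.467908

x=43.332 y=4.468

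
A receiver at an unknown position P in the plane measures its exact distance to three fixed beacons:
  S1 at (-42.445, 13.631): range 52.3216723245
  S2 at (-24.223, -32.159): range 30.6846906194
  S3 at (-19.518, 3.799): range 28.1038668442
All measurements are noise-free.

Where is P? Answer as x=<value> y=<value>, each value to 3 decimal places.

x=1.283 y=-15.100

eq1: (x + 42.445)² + (y − 13.631)² = 52.3216723245²
eq2: (x + 24.223)² + (y + 32.159)² = 30.6846906194²
eq3: (x + 19.518)² + (y − 3.799)² = 28.1038668442²
eq1−eq2, eq1−eq3 (x²,y² cancel):
  36.444·x − 91.580·y = 1429.579980
  45.854·x − 19.664·y = 355.732602
det = 36.444·-19.664 − -91.580·45.854 = 3482.674504
x = (1429.579980·-19.664 − -91.580·355.732602) / 3482.674504 = 1.282558
y = (36.444·355.732602 − 1429.579980·45.854) / 3482.674504 = -15.099787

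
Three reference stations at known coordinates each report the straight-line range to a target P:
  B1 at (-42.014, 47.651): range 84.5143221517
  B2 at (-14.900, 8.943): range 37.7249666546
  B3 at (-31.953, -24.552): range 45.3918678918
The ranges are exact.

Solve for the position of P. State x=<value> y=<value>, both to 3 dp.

x=12.757 y=-16.714

eq1: (x + 42.014)² + (y − 47.651)² = 84.5143221517²
eq2: (x + 14.900)² + (y − 8.943)² = 37.7249666546²
eq3: (x + 31.953)² + (y + 24.552)² = 45.3918678918²
eq1−eq2, eq1−eq3 (x²,y² cancel):
  54.228·x − 77.416·y = 1985.690792
  20.122·x − 144.406·y = 2670.249894
det = 54.228·-144.406 − -77.416·20.122 = -6273.083816
x = (1985.690792·-144.406 − -77.416·2670.249894) / -6273.083816 = 12.756979
y = (54.228·2670.249894 − 1985.690792·20.122) / -6273.083816 = -16.713668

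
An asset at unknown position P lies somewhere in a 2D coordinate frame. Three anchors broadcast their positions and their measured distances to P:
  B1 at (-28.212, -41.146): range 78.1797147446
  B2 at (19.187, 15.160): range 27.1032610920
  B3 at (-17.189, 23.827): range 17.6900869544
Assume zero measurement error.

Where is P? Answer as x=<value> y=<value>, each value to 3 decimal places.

eq1: (x + 28.212)² + (y + 41.146)² = 78.1797147446²
eq2: (x − 19.187)² + (y − 15.160)² = 27.1032610920²
eq3: (x + 17.189)² + (y − 23.827)² = 17.6900869544²
eq3−eq1, eq3−eq2 (x²,y² cancel):
  -22.046·x − 129.946·y = -4173.406011
  72.752·x − 17.334·y = -686.868666
det = -22.046·-17.334 − -129.946·72.752 = 9835.976756
x = (-4173.406011·-17.334 − -129.946·-686.868666) / 9835.976756 = -1.719607
y = (-22.046·-686.868666 − -4173.406011·72.752) / 9835.976756 = 32.408204

x=-1.720 y=32.408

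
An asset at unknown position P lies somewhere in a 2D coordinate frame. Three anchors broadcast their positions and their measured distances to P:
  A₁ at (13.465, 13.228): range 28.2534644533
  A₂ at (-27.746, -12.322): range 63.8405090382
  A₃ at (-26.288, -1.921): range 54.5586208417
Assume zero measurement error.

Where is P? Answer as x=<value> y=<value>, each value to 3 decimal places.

eq1: (x − 13.465)² + (y − 13.228)² = 28.2534644533²
eq2: (x + 27.746)² + (y + 12.322)² = 63.8405090382²
eq3: (x + 26.288)² + (y + 1.921)² = 54.5586208417²
eq2−eq1, eq2−eq3 (x²,y² cancel):
  82.422·x + 51.100·y = 2711.966350
  2.916·x + 20.802·y = 872.044471
det = 82.422·20.802 − 51.100·2.916 = 1565.534844
x = (2711.966350·20.802 − 51.100·872.044471) / 1565.534844 = 7.571120
y = (82.422·872.044471 − 2711.966350·2.916) / 1565.534844 = 40.859873

x=7.571 y=40.860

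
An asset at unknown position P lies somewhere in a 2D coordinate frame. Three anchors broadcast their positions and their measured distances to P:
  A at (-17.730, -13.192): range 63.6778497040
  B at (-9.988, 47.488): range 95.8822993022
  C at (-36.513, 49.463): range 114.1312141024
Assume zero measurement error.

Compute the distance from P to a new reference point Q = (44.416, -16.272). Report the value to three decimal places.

16.236

eq1: (x + 17.730)² + (y + 13.192)² = 63.6778497040²
eq2: (x + 9.988)² + (y − 47.488)² = 95.8822993022²
eq3: (x + 36.513)² + (y − 49.463)² = 114.1312141024²
eq3−eq1, eq3−eq2 (x²,y² cancel):
  37.566·x − 125.310·y = 5679.659716
  53.050·x − 3.950·y = 2407.601463
det = 37.566·-3.950 − -125.310·53.050 = 6499.309800
x = (5679.659716·-3.950 − -125.310·2407.601463) / 6499.309800 = 42.967929
y = (37.566·2407.601463 − 5679.659716·53.050) / 6499.309800 = -32.443751
|P − Q| = √((42.967929 − 44.416)² + (-32.443751 − -16.272)²) = 16.236454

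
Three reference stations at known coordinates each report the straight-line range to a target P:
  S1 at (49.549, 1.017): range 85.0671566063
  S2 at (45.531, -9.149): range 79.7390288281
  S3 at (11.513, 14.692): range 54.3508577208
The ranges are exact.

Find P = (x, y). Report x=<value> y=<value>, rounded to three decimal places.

eq1: (x − 49.549)² + (y − 1.017)² = 85.0671566063²
eq2: (x − 45.531)² + (y + 9.149)² = 79.7390288281²
eq3: (x − 11.513)² + (y − 14.692)² = 54.3508577208²
eq1−eq2, eq1−eq3 (x²,y² cancel):
  -8.036·x − 20.332·y = 578.746887
  -76.072·x + 27.350·y = 2174.671741
det = -8.036·27.350 − -20.332·-76.072 = -1766.480504
x = (578.746887·27.350 − -20.332·2174.671741) / -1766.480504 = -33.990838
y = (-8.036·2174.671741 − 578.746887·-76.072) / -1766.480504 = -15.030322

x=-33.991 y=-15.030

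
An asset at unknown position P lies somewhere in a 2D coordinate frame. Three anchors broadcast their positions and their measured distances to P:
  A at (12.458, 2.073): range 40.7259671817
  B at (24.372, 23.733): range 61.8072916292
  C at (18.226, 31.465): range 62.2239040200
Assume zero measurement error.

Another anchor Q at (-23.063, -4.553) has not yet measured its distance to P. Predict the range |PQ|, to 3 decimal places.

8.656

eq1: (x − 12.458)² + (y − 2.073)² = 40.7259671817²
eq2: (x − 24.372)² + (y − 23.733)² = 61.8072916292²
eq3: (x − 18.226)² + (y − 31.465)² = 62.2239040200²
eq2−eq1, eq2−eq3 (x²,y² cancel):
  -23.828·x − 43.320·y = 1163.786316
  -12.292·x + 15.464·y = 113.310695
det = -23.828·15.464 − -43.320·-12.292 = -900.965632
x = (1163.786316·15.464 − -43.320·113.310695) / -900.965632 = -25.423179
y = (-23.828·113.310695 − 1163.786316·-12.292) / -900.965632 = -12.880951
|P − Q| = √((-25.423179 − -23.063)² + (-12.880951 − -4.553)²) = 8.655935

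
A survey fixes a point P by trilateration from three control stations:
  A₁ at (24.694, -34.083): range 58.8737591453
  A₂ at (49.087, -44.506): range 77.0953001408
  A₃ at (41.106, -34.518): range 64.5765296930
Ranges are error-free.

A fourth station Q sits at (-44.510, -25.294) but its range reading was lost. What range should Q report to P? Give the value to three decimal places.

75.485

eq1: (x − 24.694)² + (y + 34.083)² = 58.8737591453²
eq2: (x − 49.087)² + (y + 44.506)² = 77.0953001408²
eq3: (x − 41.106)² + (y + 34.518)² = 64.5765296930²
eq3−eq1, eq3−eq2 (x²,y² cancel):
  -32.824·x + 0.870·y = -405.742364
  15.962·x − 19.976·y = -264.435072
det = -32.824·-19.976 − 0.870·15.962 = 641.805284
x = (-405.742364·-19.976 − 0.870·-264.435072) / 641.805284 = 12.987067
y = (-32.824·-264.435072 − -405.742364·15.962) / 641.805284 = 23.615070
|P − Q| = √((12.987067 − -44.510)² + (23.615070 − -25.294)²) = 75.485162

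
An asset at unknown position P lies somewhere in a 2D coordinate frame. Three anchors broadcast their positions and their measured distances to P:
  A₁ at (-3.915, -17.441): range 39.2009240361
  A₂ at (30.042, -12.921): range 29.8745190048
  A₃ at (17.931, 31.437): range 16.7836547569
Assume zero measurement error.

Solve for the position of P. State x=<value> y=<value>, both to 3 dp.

eq1: (x + 3.915)² + (y + 17.441)² = 39.2009240361²
eq2: (x − 30.042)² + (y + 12.921)² = 29.8745190048²
eq3: (x − 17.931)² + (y − 31.437)² = 16.7836547569²
eq2−eq1, eq2−eq3 (x²,y² cancel):
  -67.914·x − 9.040·y = -1394.183859
  -24.222·x + 88.716·y = 851.127544
det = -67.914·88.716 − -9.040·-24.222 = -6244.025304
x = (-1394.183859·88.716 − -9.040·851.127544) / -6244.025304 = 18.576514
y = (-67.914·851.127544 − -1394.183859·-24.222) / -6244.025304 = 14.665763

x=18.577 y=14.666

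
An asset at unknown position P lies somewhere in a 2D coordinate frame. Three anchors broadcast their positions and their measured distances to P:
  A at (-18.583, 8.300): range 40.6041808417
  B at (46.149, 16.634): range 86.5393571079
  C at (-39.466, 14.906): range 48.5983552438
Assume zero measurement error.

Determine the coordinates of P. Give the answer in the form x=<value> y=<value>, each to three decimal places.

x=-25.644 y=-31.685

eq1: (x + 18.583)² + (y − 8.300)² = 40.6041808417²
eq2: (x − 46.149)² + (y − 16.634)² = 86.5393571079²
eq3: (x + 39.466)² + (y − 14.906)² = 48.5983552438²
eq2−eq3, eq2−eq1 (x²,y² cancel):
  -171.230·x − 3.456·y = 4500.594031
  -129.464·x − 16.668·y = 3848.158559
det = -171.230·-16.668 − -3.456·-129.464 = 2406.634056
x = (4500.594031·-16.668 − -3.456·3848.158559) / 2406.634056 = -25.644391
y = (-171.230·3848.158559 − 4500.594031·-129.464) / 2406.634056 = -31.685451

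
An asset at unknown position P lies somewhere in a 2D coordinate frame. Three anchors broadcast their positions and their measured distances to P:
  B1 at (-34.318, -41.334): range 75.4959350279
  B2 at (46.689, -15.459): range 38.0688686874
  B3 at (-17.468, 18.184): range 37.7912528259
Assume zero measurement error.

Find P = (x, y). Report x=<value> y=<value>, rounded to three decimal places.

x=19.709 y=11.398

eq1: (x + 34.318)² + (y + 41.334)² = 75.4959350279²
eq2: (x − 46.689)² + (y + 15.459)² = 38.0688686874²
eq3: (x + 17.468)² + (y − 18.184)² = 37.7912528259²
eq1−eq2, eq1−eq3 (x²,y² cancel):
  162.014·x + 51.750·y = 3783.016165
  33.700·x + 119.036·y = 2021.021616
det = 162.014·119.036 − 51.750·33.700 = 17541.523504
x = (3783.016165·119.036 − 51.750·2021.021616) / 17541.523504 = 19.709077
y = (162.014·2021.021616 − 3783.016165·33.700) / 17541.523504 = 11.398448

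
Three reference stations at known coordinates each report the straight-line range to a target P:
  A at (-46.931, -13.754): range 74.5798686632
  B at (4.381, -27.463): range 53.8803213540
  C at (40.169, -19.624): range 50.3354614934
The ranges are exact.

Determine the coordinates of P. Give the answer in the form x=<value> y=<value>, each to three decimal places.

eq1: (x + 46.931)² + (y + 13.754)² = 74.5798686632²
eq2: (x − 4.381)² + (y + 27.463)² = 53.8803213540²
eq3: (x − 40.169)² + (y + 19.624)² = 50.3354614934²
eq2−eq3, eq2−eq1 (x²,y² cancel):
  71.576·x + 15.678·y = 1594.670752
  -102.624·x + 27.418·y = -1040.786034
det = 71.576·27.418 − 15.678·-102.624 = 3571.409840
x = (1594.670752·27.418 − 15.678·-1040.786034) / 3571.409840 = 16.811323
y = (71.576·-1040.786034 − 1594.670752·-102.624) / 3571.409840 = 24.963864

x=16.811 y=24.964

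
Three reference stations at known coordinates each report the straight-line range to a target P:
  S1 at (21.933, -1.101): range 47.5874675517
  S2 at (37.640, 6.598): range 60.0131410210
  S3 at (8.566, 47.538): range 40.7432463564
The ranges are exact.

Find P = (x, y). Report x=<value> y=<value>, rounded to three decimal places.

x=-20.975 y=19.478

eq1: (x − 21.933)² + (y + 1.101)² = 47.5874675517²
eq2: (x − 37.640)² + (y − 6.598)² = 60.0131410210²
eq3: (x − 8.566)² + (y − 47.538)² = 40.7432463564²
eq1−eq2, eq1−eq3 (x²,y² cancel):
  31.414·x + 15.398·y = -358.975513
  -26.734·x + 97.278·y = 2455.524054
det = 31.414·97.278 − 15.398·-26.734 = 3467.541224
x = (-358.975513·97.278 − 15.398·2455.524054) / 3467.541224 = -20.974683
y = (31.414·2455.524054 − -358.975513·-26.734) / 3467.541224 = 19.478062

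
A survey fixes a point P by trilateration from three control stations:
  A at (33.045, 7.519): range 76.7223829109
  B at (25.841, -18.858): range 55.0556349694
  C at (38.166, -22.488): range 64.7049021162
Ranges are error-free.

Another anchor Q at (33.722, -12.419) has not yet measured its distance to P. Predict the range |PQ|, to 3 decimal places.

eq1: (x − 33.045)² + (y − 7.519)² = 76.7223829109²
eq2: (x − 25.841)² + (y + 18.858)² = 55.0556349694²
eq3: (x − 38.166)² + (y + 22.488)² = 64.7049021162²
eq3−eq2, eq3−eq1 (x²,y² cancel):
  -24.650·x + 7.260·y = 216.629161
  -10.242·x + 60.014·y = -2513.445996
det = -24.650·60.014 − 7.260·-10.242 = -1404.988180
x = (216.629161·60.014 − 7.260·-2513.445996) / -1404.988180 = -22.241041
y = (-24.650·-2513.445996 − 216.629161·-10.242) / -1404.988180 = -45.676654
|P − Q| = √((-22.241041 − 33.722)² + (-45.676654 − -12.419)²) = 65.099413

65.099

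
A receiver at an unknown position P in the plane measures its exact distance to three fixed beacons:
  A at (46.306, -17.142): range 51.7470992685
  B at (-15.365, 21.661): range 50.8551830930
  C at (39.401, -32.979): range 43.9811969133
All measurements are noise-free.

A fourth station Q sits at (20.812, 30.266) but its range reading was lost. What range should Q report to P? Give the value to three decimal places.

eq1: (x − 46.306)² + (y + 17.142)² = 51.7470992685²
eq2: (x + 15.365)² + (y − 21.661)² = 50.8551830930²
eq3: (x − 39.401)² + (y + 32.979)² = 43.9811969133²
eq3−eq1, eq3−eq2 (x²,y² cancel):
  13.810·x + 31.674·y = -945.376043
  -109.532·x + 109.280·y = -2586.675061
det = 13.810·109.280 − 31.674·-109.532 = 4978.473368
x = (-945.376043·109.280 − 31.674·-2586.675061) / 4978.473368 = -4.294559
y = (13.810·-2586.675061 − -945.376043·-109.532) / 4978.473368 = -27.974622
|P − Q| = √((-4.294559 − 20.812)² + (-27.974622 − 30.266)²) = 63.421679

63.422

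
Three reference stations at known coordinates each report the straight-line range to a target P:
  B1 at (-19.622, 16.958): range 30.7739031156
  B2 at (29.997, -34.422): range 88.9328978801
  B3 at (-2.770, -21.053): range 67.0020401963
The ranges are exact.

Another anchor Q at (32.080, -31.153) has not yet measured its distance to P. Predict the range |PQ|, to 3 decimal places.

86.955

eq1: (x + 19.622)² + (y − 16.958)² = 30.7739031156²
eq2: (x − 29.997)² + (y + 34.422)² = 88.9328978801²
eq3: (x + 2.770)² + (y + 21.053)² = 67.0020401963²
eq1−eq3, eq1−eq2 (x²,y² cancel):
  33.704·x − 76.022·y = -3763.935216
  99.238·x − 102.760·y = -5549.929767
det = 33.704·-102.760 − -76.022·99.238 = 4080.848196
x = (-3763.935216·-102.760 − -76.022·-5549.929767) / 4080.848196 = -8.609675
y = (33.704·-5549.929767 − -3763.935216·99.238) / 4080.848196 = 45.694072
|P − Q| = √((-8.609675 − 32.080)² + (45.694072 − -31.153)²) = 86.954713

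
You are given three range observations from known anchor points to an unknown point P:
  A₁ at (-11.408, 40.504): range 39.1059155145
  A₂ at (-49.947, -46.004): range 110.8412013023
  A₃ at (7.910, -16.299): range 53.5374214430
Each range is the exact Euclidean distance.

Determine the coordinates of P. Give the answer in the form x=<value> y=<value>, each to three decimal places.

x=27.098 y=33.682

eq1: (x + 11.408)² + (y − 40.504)² = 39.1059155145²
eq2: (x + 49.947)² + (y + 46.004)² = 110.8412013023²
eq3: (x − 7.910)² + (y + 16.299)² = 53.5374214430²
eq1−eq2, eq1−eq3 (x²,y² cancel):
  -77.078·x − 173.016·y = -7916.144933
  38.636·x − 113.606·y = -2779.473846
det = -77.078·-113.606 − -173.016·38.636 = 15441.169444
x = (-7916.144933·-113.606 − -173.016·-2779.473846) / 15441.169444 = 27.098214
y = (-77.078·-2779.473846 − -7916.144933·38.636) / 15441.169444 = 33.681676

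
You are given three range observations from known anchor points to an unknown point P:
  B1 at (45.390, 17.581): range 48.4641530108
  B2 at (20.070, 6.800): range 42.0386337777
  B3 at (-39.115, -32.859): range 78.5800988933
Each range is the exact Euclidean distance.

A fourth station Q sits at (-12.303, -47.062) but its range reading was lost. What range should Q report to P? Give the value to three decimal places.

eq1: (x − 45.390)² + (y − 17.581)² = 48.4641530108²
eq2: (x − 20.070)² + (y − 6.800)² = 42.0386337777²
eq3: (x + 39.115)² + (y + 32.859)² = 78.5800988933²
eq2−eq1, eq2−eq3 (x²,y² cancel):
  50.640·x + 21.562·y = 1338.771364
  -118.370·x − 79.318·y = -2246.933006
det = 50.640·-79.318 − 21.562·-118.370 = -1464.369580
x = (1338.771364·-79.318 − 21.562·-2246.933006) / -1464.369580 = 39.430140
y = (50.640·-2246.933006 − 1338.771364·-118.370) / -1464.369580 = -30.515301
|P − Q| = √((39.430140 − -12.303)² + (-30.515301 − -47.062)²) = 54.314924

54.315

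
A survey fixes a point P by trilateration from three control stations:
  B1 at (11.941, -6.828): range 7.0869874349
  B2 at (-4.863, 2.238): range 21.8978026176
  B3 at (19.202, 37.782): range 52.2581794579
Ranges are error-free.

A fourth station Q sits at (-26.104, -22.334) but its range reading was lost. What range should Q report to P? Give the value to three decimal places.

37.285

eq1: (x − 11.941)² + (y + 6.828)² = 7.0869874349²
eq2: (x + 4.863)² + (y − 2.238)² = 21.8978026176²
eq3: (x − 19.202)² + (y − 37.782)² = 52.2581794579²
eq2−eq1, eq2−eq3 (x²,y² cancel):
  33.608·x − 18.132·y = 589.840021
  48.130·x + 71.088·y = -483.864646
det = 33.608·71.088 − -18.132·48.130 = 3261.818664
x = (589.840021·71.088 − -18.132·-483.864646) / 3261.818664 = 10.165223
y = (33.608·-483.864646 − 589.840021·48.130) / 3261.818664 = -13.688904
|P − Q| = √((10.165223 − -26.104)² + (-13.688904 − -22.334)²) = 37.285308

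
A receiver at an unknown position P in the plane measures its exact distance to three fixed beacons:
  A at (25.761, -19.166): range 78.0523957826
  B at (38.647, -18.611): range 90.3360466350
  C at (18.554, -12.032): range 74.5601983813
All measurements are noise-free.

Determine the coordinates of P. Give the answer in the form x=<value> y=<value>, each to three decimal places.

eq1: (x − 25.761)² + (y + 19.166)² = 78.0523957826²
eq2: (x − 38.647)² + (y + 18.611)² = 90.3360466350²
eq3: (x − 18.554)² + (y + 12.032)² = 74.5601983813²
eq1−eq2, eq1−eq3 (x²,y² cancel):
  25.772·x + 1.110·y = -1259.429581
  -14.414·x + 14.268·y = -8.991432
det = 25.772·14.268 − 1.110·-14.414 = 383.714436
x = (-1259.429581·14.268 − 1.110·-8.991432) / 383.714436 = -46.804496
y = (25.772·-8.991432 − -1259.429581·-14.414) / 383.714436 = -47.913613

x=-46.804 y=-47.914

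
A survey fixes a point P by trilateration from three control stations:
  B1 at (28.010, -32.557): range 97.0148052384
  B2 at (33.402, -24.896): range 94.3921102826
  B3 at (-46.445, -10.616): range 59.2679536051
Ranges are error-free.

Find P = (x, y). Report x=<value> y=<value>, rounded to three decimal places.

eq1: (x − 28.010)² + (y + 32.557)² = 97.0148052384²
eq2: (x − 33.402)² + (y + 24.896)² = 94.3921102826²
eq3: (x + 46.445)² + (y + 10.616)² = 59.2679536051²
eq3−eq2, eq3−eq1 (x²,y² cancel):
  159.694·x − 28.560·y = -5931.513220
  148.910·x − 43.882·y = -6324.501243
det = 159.694·-43.882 − -28.560·148.910 = -2754.822508
x = (-5931.513220·-43.882 − -28.560·-6324.501243) / -2754.822508 = -28.916167
y = (159.694·-6324.501243 − -5931.513220·148.910) / -2754.822508 = 46.000520

x=-28.916 y=46.001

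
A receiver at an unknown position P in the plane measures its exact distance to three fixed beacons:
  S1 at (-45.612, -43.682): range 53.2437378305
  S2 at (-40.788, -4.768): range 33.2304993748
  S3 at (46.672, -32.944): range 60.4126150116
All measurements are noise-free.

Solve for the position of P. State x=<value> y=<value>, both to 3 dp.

x=-7.598 y=-6.402

eq1: (x + 45.612)² + (y + 43.682)² = 53.2437378305²
eq2: (x + 40.788)² + (y + 4.768)² = 33.2304993748²
eq3: (x − 46.672)² + (y + 32.944)² = 60.4126150116²
eq1−eq3, eq1−eq2 (x²,y² cancel):
  184.568·x + 21.476·y = -1539.777382
  9.648·x + 77.828·y = -571.547371
det = 184.568·77.828 − 21.476·9.648 = 14157.357856
x = (-1539.777382·77.828 − 21.476·-571.547371) / 14157.357856 = -7.597692
y = (184.568·-571.547371 − -1539.777382·9.648) / 14157.357856 = -6.401871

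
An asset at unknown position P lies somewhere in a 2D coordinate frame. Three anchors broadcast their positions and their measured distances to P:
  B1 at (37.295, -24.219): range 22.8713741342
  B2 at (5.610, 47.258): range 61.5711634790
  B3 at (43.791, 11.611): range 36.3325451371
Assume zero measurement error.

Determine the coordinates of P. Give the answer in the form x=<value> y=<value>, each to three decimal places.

eq1: (x − 37.295)² + (y + 24.219)² = 22.8713741342²
eq2: (x − 5.610)² + (y − 47.258)² = 61.5711634790²
eq3: (x − 43.791)² + (y − 11.611)² = 36.3325451371²
eq3−eq1, eq3−eq2 (x²,y² cancel):
  -12.992·x − 71.660·y = 721.964065
  -76.362·x + 71.294·y = -2258.630674
det = -12.992·71.294 − -71.660·-76.362 = -6398.352568
x = (721.964065·71.294 − -71.660·-2258.630674) / -6398.352568 = 17.251592
y = (-12.992·-2258.630674 − 721.964065·-76.362) / -6398.352568 = -13.202578

x=17.252 y=-13.203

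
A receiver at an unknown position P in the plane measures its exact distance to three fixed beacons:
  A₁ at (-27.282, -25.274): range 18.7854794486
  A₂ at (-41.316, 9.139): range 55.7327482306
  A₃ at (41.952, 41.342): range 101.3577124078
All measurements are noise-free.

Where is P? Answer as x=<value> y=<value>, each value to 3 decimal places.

eq1: (x + 27.282)² + (y + 25.274)² = 18.7854794486²
eq2: (x + 41.316)² + (y − 9.139)² = 55.7327482306²
eq3: (x − 41.952)² + (y − 41.342)² = 101.3577124078²
eq1−eq2, eq1−eq3 (x²,y² cancel):
  -28.068·x + 68.826·y = -2345.794410
  138.468·x + 133.232·y = -7834.442958
det = -28.068·133.232 − 68.826·138.468 = -13269.754344
x = (-2345.794410·133.232 − 68.826·-7834.442958) / -13269.754344 = -17.082343
y = (-28.068·-7834.442958 − -2345.794410·138.468) / -13269.754344 = -41.049336

x=-17.082 y=-41.049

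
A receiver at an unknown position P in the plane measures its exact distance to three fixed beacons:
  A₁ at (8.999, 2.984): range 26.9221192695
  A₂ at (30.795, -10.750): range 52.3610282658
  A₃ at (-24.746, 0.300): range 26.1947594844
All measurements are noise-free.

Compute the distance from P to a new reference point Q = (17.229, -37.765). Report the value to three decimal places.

65.697

eq1: (x − 8.999)² + (y − 2.984)² = 26.9221192695²
eq2: (x − 30.795)² + (y + 10.750)² = 52.3610282658²
eq3: (x + 24.746)² + (y − 0.300)² = 26.1947594844²
eq1−eq3, eq1−eq2 (x²,y² cancel):
  -67.490·x − 5.368·y = 561.203341
  43.592·x − 27.468·y = -1042.868507
det = -67.490·-27.468 − -5.368·43.592 = 2087.817176
x = (561.203341·-27.468 − -5.368·-1042.868507) / 2087.817176 = -10.064699
y = (-67.490·-1042.868507 − 561.203341·43.592) / 2087.817176 = 21.993889
|P − Q| = √((-10.064699 − 17.229)² + (21.993889 − -37.765)²) = 65.696810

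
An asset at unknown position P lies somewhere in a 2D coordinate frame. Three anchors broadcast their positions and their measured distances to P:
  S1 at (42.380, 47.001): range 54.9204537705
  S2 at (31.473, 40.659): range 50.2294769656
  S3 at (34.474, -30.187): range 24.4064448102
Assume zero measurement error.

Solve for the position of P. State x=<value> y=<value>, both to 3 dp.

eq1: (x − 42.380)² + (y − 47.001)² = 54.9204537705²
eq2: (x − 31.473)² + (y − 40.659)² = 50.2294769656²
eq3: (x − 34.474)² + (y + 30.187)² = 24.4064448102²
eq1−eq2, eq1−eq3 (x²,y² cancel):
  -21.814·x − 12.684·y = -868.198505
  -15.812·x − 154.376·y = 515.134938
det = -21.814·-154.376 − -12.684·-15.812 = 3166.998656
x = (-868.198505·-154.376 − -12.684·515.134938) / 3166.998656 = 44.383658
y = (-21.814·515.134938 − -868.198505·-15.812) / 3166.998656 = -7.882892

x=44.384 y=-7.883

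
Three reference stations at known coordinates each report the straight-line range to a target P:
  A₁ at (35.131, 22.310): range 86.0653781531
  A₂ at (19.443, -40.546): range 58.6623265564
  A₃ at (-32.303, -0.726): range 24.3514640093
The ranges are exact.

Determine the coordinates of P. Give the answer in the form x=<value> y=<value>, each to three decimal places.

eq1: (x − 35.131)² + (y − 22.310)² = 86.0653781531²
eq2: (x − 19.443)² + (y + 40.546)² = 58.6623265564²
eq3: (x + 32.303)² + (y + 0.726)² = 24.3514640093²
eq1−eq2, eq1−eq3 (x²,y² cancel):
  -31.376·x − 125.712·y = 4256.065864
  -134.868·x − 46.072·y = 6126.343141
det = -31.376·-46.072 − -125.712·-134.868 = -15508.970944
x = (4256.065864·-46.072 − -125.712·6126.343141) / -15508.970944 = -37.015311
y = (-31.376·6126.343141 − 4256.065864·-134.868) / -15508.970944 = -24.617168

x=-37.015 y=-24.617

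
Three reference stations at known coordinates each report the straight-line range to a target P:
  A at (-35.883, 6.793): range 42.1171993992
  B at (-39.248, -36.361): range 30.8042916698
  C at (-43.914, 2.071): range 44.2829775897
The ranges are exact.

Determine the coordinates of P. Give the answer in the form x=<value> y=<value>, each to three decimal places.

x=-10.069 y=-26.486

eq1: (x + 35.883)² + (y − 6.793)² = 42.1171993992²
eq2: (x + 39.248)² + (y + 36.361)² = 30.8042916698²
eq3: (x + 43.914)² + (y − 2.071)² = 44.2829775897²
eq3−eq1, eq3−eq2 (x²,y² cancel):
  16.062·x + 9.444·y = -411.870280
  9.332·x − 76.864·y = 1941.877107
det = 16.062·-76.864 − 9.444·9.332 = -1322.720976
x = (-411.870280·-76.864 − 9.444·1941.877107) / -1322.720976 = -10.069327
y = (16.062·1941.877107 − -411.870280·9.332) / -1322.720976 = -26.486314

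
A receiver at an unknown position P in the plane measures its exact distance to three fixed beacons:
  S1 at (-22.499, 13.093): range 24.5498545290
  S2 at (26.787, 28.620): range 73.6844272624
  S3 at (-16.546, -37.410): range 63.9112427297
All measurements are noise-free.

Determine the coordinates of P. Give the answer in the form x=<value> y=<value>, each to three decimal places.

eq1: (x + 22.499)² + (y − 13.093)² = 24.5498545290²
eq2: (x − 26.787)² + (y − 28.620)² = 73.6844272624²
eq3: (x + 16.546)² + (y + 37.410)² = 63.9112427297²
eq3−eq1, eq3−eq2 (x²,y² cancel):
  -11.906·x + 101.006·y = 2486.305024
  86.666·x + 132.060·y = -1481.378321
det = -11.906·132.060 − 101.006·86.666 = -10326.092356
x = (2486.305024·132.060 − 101.006·-1481.378321) / -10326.092356 = -46.287552
y = (-11.906·-1481.378321 − 2486.305024·86.666) / -10326.092356 = 19.159312

x=-46.288 y=19.159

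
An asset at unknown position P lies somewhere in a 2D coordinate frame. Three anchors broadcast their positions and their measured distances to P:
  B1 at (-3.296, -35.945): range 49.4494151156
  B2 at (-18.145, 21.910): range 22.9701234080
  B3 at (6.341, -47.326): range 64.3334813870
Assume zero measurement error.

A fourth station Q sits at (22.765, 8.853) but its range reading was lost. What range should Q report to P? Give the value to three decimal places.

55.469

eq1: (x + 3.296)² + (y + 35.945)² = 49.4494151156²
eq2: (x + 18.145)² + (y − 21.910)² = 22.9701234080²
eq3: (x − 6.341)² + (y + 47.326)² = 64.3334813870²
eq1−eq3, eq1−eq2 (x²,y² cancel):
  19.274·x − 22.762·y = -716.500256
  -29.698·x + 115.710·y = 1424.000570
det = 19.274·115.710 − -22.762·-29.698 = 1554.208664
x = (-716.500256·115.710 − -22.762·1424.000570) / 1554.208664 = -32.488008
y = (19.274·1424.000570 − -716.500256·-29.698) / 1554.208664 = 3.968298
|P − Q| = √((-32.488008 − 22.765)² + (3.968298 − 8.853)²) = 55.468507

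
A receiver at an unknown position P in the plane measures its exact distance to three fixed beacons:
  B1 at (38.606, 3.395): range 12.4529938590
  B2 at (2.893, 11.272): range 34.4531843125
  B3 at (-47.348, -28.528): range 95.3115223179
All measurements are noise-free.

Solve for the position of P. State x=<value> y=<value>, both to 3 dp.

x=37.054 y=15.751

eq1: (x − 38.606)² + (y − 3.395)² = 12.4529938590²
eq2: (x − 2.893)² + (y − 11.272)² = 34.4531843125²
eq3: (x + 47.348)² + (y + 28.528)² = 95.3115223179²
eq1−eq3, eq1−eq2 (x²,y² cancel):
  -171.908·x − 63.846·y = -7375.478604
  -71.426·x + 15.754·y = -2398.466681
det = -171.908·15.754 − -63.846·-71.426 = -7268.503028
x = (-7375.478604·15.754 − -63.846·-2398.466681) / -7268.503028 = 37.053819
y = (-171.908·-2398.466681 − -7375.478604·-71.426) / -7268.503028 = 15.750881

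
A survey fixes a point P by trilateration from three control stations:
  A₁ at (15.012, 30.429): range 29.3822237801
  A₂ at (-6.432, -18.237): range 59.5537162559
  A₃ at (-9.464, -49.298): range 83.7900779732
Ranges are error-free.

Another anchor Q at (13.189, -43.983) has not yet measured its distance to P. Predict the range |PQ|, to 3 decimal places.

67.475

eq1: (x − 15.012)² + (y − 30.429)² = 29.3822237801²
eq2: (x + 6.432)² + (y + 18.237)² = 59.5537162559²
eq3: (x + 9.464)² + (y + 49.298)² = 83.7900779732²
eq1−eq2, eq1−eq3 (x²,y² cancel):
  -42.888·x − 97.332·y = -3460.655438
  -48.952·x − 159.454·y = -4788.886177
det = -42.888·-159.454 − -97.332·-48.952 = 2074.067088
x = (-3460.655438·-159.454 − -97.332·-4788.886177) / 2074.067088 = 41.321461
y = (-42.888·-4788.886177 − -3460.655438·-48.952) / 2074.067088 = 17.347436
|P − Q| = √((41.321461 − 13.189)² + (17.347436 − -43.983)²) = 67.474867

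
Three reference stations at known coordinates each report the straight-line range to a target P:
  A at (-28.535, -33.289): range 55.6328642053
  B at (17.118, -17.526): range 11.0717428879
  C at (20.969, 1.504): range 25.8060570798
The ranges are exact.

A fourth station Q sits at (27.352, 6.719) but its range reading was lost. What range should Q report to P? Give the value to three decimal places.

30.489

eq1: (x + 28.535)² + (y + 33.289)² = 55.6328642053²
eq2: (x − 17.118)² + (y + 17.526)² = 11.0717428879²
eq3: (x − 20.969)² + (y − 1.504)² = 25.8060570798²
eq2−eq3, eq2−eq1 (x²,y² cancel):
  7.702·x + 38.060·y = -701.594714
  -91.306·x − 31.526·y = -1650.214943
det = 7.702·-31.526 − 38.060·-91.306 = 3232.293108
x = (-701.594714·-31.526 − 38.060·-1650.214943) / 3232.293108 = 26.274120
y = (7.702·-1650.214943 − -701.594714·-91.306) / 3232.293108 = -23.750867
|P − Q| = √((26.274120 − 27.352)² + (-23.750867 − 6.719)²) = 30.488926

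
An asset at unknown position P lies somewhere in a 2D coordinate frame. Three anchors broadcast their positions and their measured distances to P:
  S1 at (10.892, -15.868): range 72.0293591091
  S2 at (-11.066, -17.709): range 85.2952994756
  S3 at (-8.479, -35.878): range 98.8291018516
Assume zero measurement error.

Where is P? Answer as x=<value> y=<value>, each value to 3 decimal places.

eq1: (x − 10.892)² + (y + 15.868)² = 72.0293591091²
eq2: (x + 11.066)² + (y + 17.709)² = 85.2952994756²
eq3: (x + 8.479)² + (y + 35.878)² = 98.8291018516²
eq1−eq3, eq1−eq2 (x²,y² cancel):
  -38.742·x − 40.020·y = -3590.267562
  -43.916·x − 3.682·y = -2021.423590
det = -38.742·-3.682 − -40.020·-43.916 = -1614.870276
x = (-3590.267562·-3.682 − -40.020·-2021.423590) / -1614.870276 = 41.909253
y = (-38.742·-2021.423590 − -3590.267562·-43.916) / -1614.870276 = 49.140912

x=41.909 y=49.141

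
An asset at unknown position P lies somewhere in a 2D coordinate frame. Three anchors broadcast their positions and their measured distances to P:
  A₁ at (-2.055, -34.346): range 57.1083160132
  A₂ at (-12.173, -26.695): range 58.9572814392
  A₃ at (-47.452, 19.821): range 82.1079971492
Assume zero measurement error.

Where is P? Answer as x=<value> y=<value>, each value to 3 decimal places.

eq1: (x + 2.055)² + (y + 34.346)² = 57.1083160132²
eq2: (x + 12.173)² + (y + 26.695)² = 58.9572814392²
eq3: (x + 47.452)² + (y − 19.821)² = 82.1079971492²
eq1−eq3, eq1−eq2 (x²,y² cancel):
  -90.794·x + 108.334·y = -2019.669834
  -20.236·x + 15.302·y = -537.667064
det = -90.794·15.302 − 108.334·-20.236 = 802.917036
x = (-2019.669834·15.302 − 108.334·-537.667064) / 802.917036 = 34.054123
y = (-90.794·-537.667064 − -2019.669834·-20.236) / 802.917036 = 9.897541

x=34.054 y=9.898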